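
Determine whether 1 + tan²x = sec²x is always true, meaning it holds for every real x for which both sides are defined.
Claim: 1 + tan²x = sec²x.
Reasoning: Start from sin²x + cos²x = 1 and divide every term by cos²x (allowed wherever tan x and sec x are defined): tan²x + 1 = 1/cos²x = sec²x.
So the two sides agree for every real x for which both sides are defined.

Conclusion: Yes, this is an identity.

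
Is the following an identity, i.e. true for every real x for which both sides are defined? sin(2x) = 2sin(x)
No, this is NOT an identity.

Claim: sin(2x) = 2sin(x).
Test a specific point where both sides are defined: x = -π/6.
LHS = sin(2x) ≈ -0.8660
RHS = 2sin(x) ≈ -1.0000
Since -0.8660 ≠ -1.0000, the equation fails at this point, so it cannot hold for every real x for which both sides are defined.
The correct double-angle formula is sin(2x) = 2sin(x)cos(x).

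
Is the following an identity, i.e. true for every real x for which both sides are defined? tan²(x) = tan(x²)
Claim: tan²(x) = tan(x²).
Test a specific point where both sides are defined: x = -π/4.
LHS = tan²(x) ≈ 1.0000
RHS = tan(x²) ≈ 0.7092
Since 1.0000 ≠ 0.7092, the equation fails at this point, so it cannot hold for every real x for which both sides are defined.
tan²(x) means (tan x)², squaring the output; tan(x²) squares the input. These are different functions.

Conclusion: No, this is NOT an identity.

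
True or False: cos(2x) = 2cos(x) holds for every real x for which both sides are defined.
False.

Claim: cos(2x) = 2cos(x).
Test a specific point where both sides are defined: x = -π/4.
LHS = cos(2x) ≈ 0.0000
RHS = 2cos(x) ≈ 1.4142
Since 0.0000 ≠ 1.4142, the equation fails at this point, so it cannot hold for every real x for which both sides are defined.
The correct double-angle formula is cos(2x) = cos²x - sin²x.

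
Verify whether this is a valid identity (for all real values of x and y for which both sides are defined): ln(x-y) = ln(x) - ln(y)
No, this is NOT an identity.

Claim: ln(x-y) = ln(x) - ln(y).
Test a specific point where both sides are defined: x = 5, y = 4.
LHS = ln(x-y) ≈ 0.0000
RHS = ln(x) - ln(y) ≈ 0.2231
Since 0.0000 ≠ 0.2231, the equation fails at this point, so it cannot hold for all real values of x and y for which both sides are defined.
ln(x) - ln(y) = ln(x/y), not ln(x-y).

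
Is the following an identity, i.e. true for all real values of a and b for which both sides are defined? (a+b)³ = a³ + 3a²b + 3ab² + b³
Claim: (a+b)³ = a³ + 3a²b + 3ab² + b³.
Reasoning: (a+b)³ = (a+b)(a+b)² = (a+b)(a² + 2ab + b²) = a³ + 2a²b + ab² + a²b + 2ab² + b³ = a³ + 3a²b + 3ab² + b³.
So the two sides agree for all real values of a and b for which both sides are defined.

Conclusion: Yes, this is an identity.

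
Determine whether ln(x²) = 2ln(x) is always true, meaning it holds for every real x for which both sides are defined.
Claim: ln(x²) = 2ln(x).
Reasoning: The right side requires x > 0. For x > 0, x² = (e^(ln x))² = e^(2ln x), so ln(x²) = 2ln(x). (For x < 0 the right side is undefined, so those values are outside the claim.)
So the two sides agree for every real x for which both sides are defined.

Conclusion: Yes, this is an identity.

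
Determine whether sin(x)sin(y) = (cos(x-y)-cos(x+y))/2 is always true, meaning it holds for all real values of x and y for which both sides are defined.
Yes, this is an identity.

Claim: sin(x)sin(y) = (cos(x-y)-cos(x+y))/2.
Reasoning: cos(x-y) = cos(x)cos(y) + sin(x)sin(y) and cos(x+y) = cos(x)cos(y) - sin(x)sin(y). Subtracting, cos(x-y) - cos(x+y) = 2sin(x)sin(y); divide by 2.
So the two sides agree for all real values of x and y for which both sides are defined.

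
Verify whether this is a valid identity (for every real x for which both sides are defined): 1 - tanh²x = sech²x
Yes, this is an identity.

Claim: 1 - tanh²x = sech²x.
Reasoning: Divide cosh²x - sinh²x = 1 through by cosh²x (never zero): 1 - tanh²x = 1/cosh²x = sech²x.
So the two sides agree for every real x for which both sides are defined.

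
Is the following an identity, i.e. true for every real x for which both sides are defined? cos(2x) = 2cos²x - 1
Yes, this is an identity.

Claim: cos(2x) = 2cos²x - 1.
Reasoning: cos(2x) = cos²x - sin²x. Replace sin²x by 1 - cos²x: cos²x - (1 - cos²x) = 2cos²x - 1.
So the two sides agree for every real x for which both sides are defined.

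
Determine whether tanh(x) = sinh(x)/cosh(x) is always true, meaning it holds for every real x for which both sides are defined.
Claim: tanh(x) = sinh(x)/cosh(x).
Reasoning: tanh(x) is defined as sinh(x)/cosh(x) = (e^x - e^-x)/(e^x + e^-x); cosh(x) ≥ 1 is never zero, so this holds for every real x.
So the two sides agree for every real x for which both sides are defined.

Conclusion: Yes, this is an identity.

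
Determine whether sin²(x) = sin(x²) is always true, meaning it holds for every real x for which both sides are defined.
Claim: sin²(x) = sin(x²).
Test a specific point where both sides are defined: x = 2π/3.
LHS = sin²(x) ≈ 0.7500
RHS = sin(x²) ≈ -0.9474
Since 0.7500 ≠ -0.9474, the equation fails at this point, so it cannot hold for every real x for which both sides are defined.
sin²(x) means (sin x)², squaring the output; sin(x²) squares the input. These are different functions.

Conclusion: No, this is NOT an identity.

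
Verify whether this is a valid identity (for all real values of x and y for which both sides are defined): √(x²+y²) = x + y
Claim: √(x²+y²) = x + y.
Test a specific point where both sides are defined: x = 3, y = 2.
LHS = √(x²+y²) ≈ 3.6056
RHS = x + y ≈ 5.0000
Since 3.6056 ≠ 5.0000, the equation fails at this point, so it cannot hold for all real values of x and y for which both sides are defined.
(x+y)² = x² + 2xy + y², not x² + y², so the square root does not split this way.

Conclusion: No, this is NOT an identity.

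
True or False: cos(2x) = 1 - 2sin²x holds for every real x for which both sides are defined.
True.

Claim: cos(2x) = 1 - 2sin²x.
Reasoning: cos(2x) = cos²x - sin²x. Replace cos²x by 1 - sin²x: (1 - sin²x) - sin²x = 1 - 2sin²x.
So the two sides agree for every real x for which both sides are defined.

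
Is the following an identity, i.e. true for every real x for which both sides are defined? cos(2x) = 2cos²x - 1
Yes, this is an identity.

Claim: cos(2x) = 2cos²x - 1.
Reasoning: cos(2x) = cos²x - sin²x. Replace sin²x by 1 - cos²x: cos²x - (1 - cos²x) = 2cos²x - 1.
So the two sides agree for every real x for which both sides are defined.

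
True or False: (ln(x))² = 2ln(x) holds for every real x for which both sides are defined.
False.

Claim: (ln(x))² = 2ln(x).
Test a specific point where both sides are defined: x = 1/2.
LHS = (ln(x))² ≈ 0.4805
RHS = 2ln(x) ≈ -1.3863
Since 0.4805 ≠ -1.3863, the equation fails at this point, so it cannot hold for every real x for which both sides are defined.
2ln(x) equals ln(x²), which is not the same as (ln x)².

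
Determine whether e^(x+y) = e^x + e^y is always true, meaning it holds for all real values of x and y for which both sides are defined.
Claim: e^(x+y) = e^x + e^y.
Test a specific point where both sides are defined: x = 1, y = -2.
LHS = e^(x+y) ≈ 0.3679
RHS = e^x + e^y ≈ 2.8536
Since 0.3679 ≠ 2.8536, the equation fails at this point, so it cannot hold for all real values of x and y for which both sides are defined.
The correct rule is e^(x+y) = e^x · e^y (a product, not a sum).

Conclusion: No, this is NOT an identity.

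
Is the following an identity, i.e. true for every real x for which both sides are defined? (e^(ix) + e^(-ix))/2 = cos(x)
Claim: (e^(ix) + e^(-ix))/2 = cos(x).
Reasoning: By Euler's formula e^(ix) = cos(x) + i·sin(x) and e^(-ix) = cos(x) - i·sin(x). Adding cancels the sine terms: e^(ix) + e^(-ix) = 2cos(x); divide by 2.
So the two sides agree for every real x for which both sides are defined.

Conclusion: Yes, this is an identity.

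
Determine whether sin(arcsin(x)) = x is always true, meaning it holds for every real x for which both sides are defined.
Claim: sin(arcsin(x)) = x.
Reasoning: For -1 ≤ x ≤ 1 (where arcsin is defined), arcsin(x) is by definition an angle whose sine equals x. Taking the sine of that angle returns x. (Note the other order, arcsin(sin x) = x, is NOT an identity.)
So the two sides agree for every real x for which both sides are defined.

Conclusion: Yes, this is an identity.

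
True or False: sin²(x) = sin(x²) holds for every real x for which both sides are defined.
False.

Claim: sin²(x) = sin(x²).
Test a specific point where both sides are defined: x = -π/4.
LHS = sin²(x) ≈ 0.5000
RHS = sin(x²) ≈ 0.5785
Since 0.5000 ≠ 0.5785, the equation fails at this point, so it cannot hold for every real x for which both sides are defined.
sin²(x) means (sin x)², squaring the output; sin(x²) squares the input. These are different functions.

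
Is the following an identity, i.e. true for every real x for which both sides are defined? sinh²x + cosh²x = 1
Claim: sinh²x + cosh²x = 1.
Test a specific point where both sides are defined: x = 4.
LHS = sinh²x + cosh²x ≈ 1490.4792
RHS = 1 ≈ 1.0000
Since 1490.4792 ≠ 1.0000, the equation fails at this point, so it cannot hold for every real x for which both sides are defined.
The correct hyperbolic identity is cosh²x - sinh²x = 1 (a difference); the sum sinh²x + cosh²x equals cosh(2x).

Conclusion: No, this is NOT an identity.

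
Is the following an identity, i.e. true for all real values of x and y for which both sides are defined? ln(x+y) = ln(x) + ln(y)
Claim: ln(x+y) = ln(x) + ln(y).
Test a specific point where both sides are defined: x = 4, y = 3/2.
LHS = ln(x+y) ≈ 1.7047
RHS = ln(x) + ln(y) ≈ 1.7918
Since 1.7047 ≠ 1.7918, the equation fails at this point, so it cannot hold for all real values of x and y for which both sides are defined.
ln(x) + ln(y) = ln(xy), not ln(x+y).

Conclusion: No, this is NOT an identity.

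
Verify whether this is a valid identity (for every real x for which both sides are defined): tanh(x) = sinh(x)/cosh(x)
Claim: tanh(x) = sinh(x)/cosh(x).
Reasoning: tanh(x) is defined as sinh(x)/cosh(x) = (e^x - e^-x)/(e^x + e^-x); cosh(x) ≥ 1 is never zero, so this holds for every real x.
So the two sides agree for every real x for which both sides are defined.

Conclusion: Yes, this is an identity.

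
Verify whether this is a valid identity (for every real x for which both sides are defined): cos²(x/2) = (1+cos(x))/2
Yes, this is an identity.

Claim: cos²(x/2) = (1+cos(x))/2.
Reasoning: Use cos(2θ) = 2cos²θ - 1 with θ = x/2: cos(x) = 2cos²(x/2) - 1. Solving for cos²(x/2) gives (1 + cos(x))/2.
So the two sides agree for every real x for which both sides are defined.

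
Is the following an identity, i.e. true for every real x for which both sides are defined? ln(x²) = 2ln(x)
Claim: ln(x²) = 2ln(x).
Reasoning: The right side requires x > 0. For x > 0, x² = (e^(ln x))² = e^(2ln x), so ln(x²) = 2ln(x). (For x < 0 the right side is undefined, so those values are outside the claim.)
So the two sides agree for every real x for which both sides are defined.

Conclusion: Yes, this is an identity.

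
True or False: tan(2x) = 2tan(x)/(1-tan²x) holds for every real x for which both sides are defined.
True.

Claim: tan(2x) = 2tan(x)/(1-tan²x).
Reasoning: tan(2x) = sin(2x)/cos(2x) = 2sin(x)cos(x) / (cos²x - sin²x). Divide numerator and denominator by cos²x: 2tan(x) / (1 - tan²x).
So the two sides agree for every real x for which both sides are defined.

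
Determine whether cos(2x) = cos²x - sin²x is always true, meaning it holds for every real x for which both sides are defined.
Yes, this is an identity.

Claim: cos(2x) = cos²x - sin²x.
Reasoning: Put y = x in the addition formula cos(x+y) = cos(x)cos(y) - sin(x)sin(y): cos(2x) = cos²x - sin²x.
So the two sides agree for every real x for which both sides are defined.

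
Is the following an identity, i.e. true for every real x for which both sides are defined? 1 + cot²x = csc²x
Yes, this is an identity.

Claim: 1 + cot²x = csc²x.
Reasoning: Start from sin²x + cos²x = 1 and divide every term by sin²x (allowed wherever cot x and csc x are defined): 1 + cot²x = 1/sin²x = csc²x.
So the two sides agree for every real x for which both sides are defined.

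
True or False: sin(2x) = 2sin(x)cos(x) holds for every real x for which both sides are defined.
True.

Claim: sin(2x) = 2sin(x)cos(x).
Reasoning: Put y = x in the addition formula sin(x+y) = sin(x)cos(y) + cos(x)sin(y): sin(2x) = sin(x)cos(x) + cos(x)sin(x) = 2sin(x)cos(x).
So the two sides agree for every real x for which both sides are defined.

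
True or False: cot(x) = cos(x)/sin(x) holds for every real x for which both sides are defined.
Claim: cot(x) = cos(x)/sin(x).
Reasoning: cot(x) is defined as 1/tan(x) = 1/(sin(x)/cos(x)) = cos(x)/sin(x), wherever sin(x) ≠ 0.
So the two sides agree for every real x for which both sides are defined.

Conclusion: True.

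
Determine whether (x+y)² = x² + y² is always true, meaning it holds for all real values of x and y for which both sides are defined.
No, this is NOT an identity.

Claim: (x+y)² = x² + y².
Test a specific point where both sides are defined: x = 5, y = 1/2.
LHS = (x+y)² ≈ 30.2500
RHS = x² + y² ≈ 25.2500
Since 30.2500 ≠ 25.2500, the equation fails at this point, so it cannot hold for all real values of x and y for which both sides are defined.
The correct expansion is (x+y)² = x² + 2xy + y²; the cross term 2xy is missing.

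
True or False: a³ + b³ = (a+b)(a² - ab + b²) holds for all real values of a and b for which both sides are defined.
Claim: a³ + b³ = (a+b)(a² - ab + b²).
Reasoning: Expand the right side: (a+b)(a² - ab + b²) = a³ - a²b + ab² + a²b - ab² + b³ = a³ + b³ (the middle terms cancel in pairs).
So the two sides agree for all real values of a and b for which both sides are defined.

Conclusion: True.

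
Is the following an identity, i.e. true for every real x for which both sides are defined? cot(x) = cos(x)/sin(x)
Yes, this is an identity.

Claim: cot(x) = cos(x)/sin(x).
Reasoning: cot(x) is defined as 1/tan(x) = 1/(sin(x)/cos(x)) = cos(x)/sin(x), wherever sin(x) ≠ 0.
So the two sides agree for every real x for which both sides are defined.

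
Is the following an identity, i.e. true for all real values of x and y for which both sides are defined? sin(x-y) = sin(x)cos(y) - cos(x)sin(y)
Yes, this is an identity.

Claim: sin(x-y) = sin(x)cos(y) - cos(x)sin(y).
Reasoning: Replace y by -y in sin(x+y) = sin(x)cos(y) + cos(x)sin(y) and use cos(-y) = cos(y), sin(-y) = -sin(y): sin(x-y) = sin(x)cos(y) - cos(x)sin(y).
So the two sides agree for all real values of x and y for which both sides are defined.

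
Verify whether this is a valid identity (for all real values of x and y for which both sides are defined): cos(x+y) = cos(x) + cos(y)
Claim: cos(x+y) = cos(x) + cos(y).
Test a specific point where both sides are defined: x = π/4, y = -π/4.
LHS = cos(x+y) ≈ 1.0000
RHS = cos(x) + cos(y) ≈ 1.4142
Since 1.0000 ≠ 1.4142, the equation fails at this point, so it cannot hold for all real values of x and y for which both sides are defined.
The correct expansion is cos(x+y) = cos(x)cos(y) - sin(x)sin(y); cosine is not additive.

Conclusion: No, this is NOT an identity.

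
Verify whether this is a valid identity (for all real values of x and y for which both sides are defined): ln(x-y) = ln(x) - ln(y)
Claim: ln(x-y) = ln(x) - ln(y).
Test a specific point where both sides are defined: x = 3, y = 2.
LHS = ln(x-y) ≈ 0.0000
RHS = ln(x) - ln(y) ≈ 0.4055
Since 0.0000 ≠ 0.4055, the equation fails at this point, so it cannot hold for all real values of x and y for which both sides are defined.
ln(x) - ln(y) = ln(x/y), not ln(x-y).

Conclusion: No, this is NOT an identity.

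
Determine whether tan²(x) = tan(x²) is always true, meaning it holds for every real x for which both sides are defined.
Claim: tan²(x) = tan(x²).
Test a specific point where both sides are defined: x = π/6.
LHS = tan²(x) ≈ 0.3333
RHS = tan(x²) ≈ 0.2812
Since 0.3333 ≠ 0.2812, the equation fails at this point, so it cannot hold for every real x for which both sides are defined.
tan²(x) means (tan x)², squaring the output; tan(x²) squares the input. These are different functions.

Conclusion: No, this is NOT an identity.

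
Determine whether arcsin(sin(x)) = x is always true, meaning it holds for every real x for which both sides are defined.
Claim: arcsin(sin(x)) = x.
Test a specific point where both sides are defined: x = π.
LHS = arcsin(sin(x)) ≈ 0.0000
RHS = x ≈ 3.1416
Since 0.0000 ≠ 3.1416, the equation fails at this point, so it cannot hold for every real x for which both sides are defined.
arcsin only returns values in [-π/2, π/2], so arcsin(sin(x)) = x holds only for x in that interval, not for all real x.

Conclusion: No, this is NOT an identity.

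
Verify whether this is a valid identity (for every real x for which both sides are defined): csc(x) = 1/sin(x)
Claim: csc(x) = 1/sin(x).
Reasoning: csc(x) is by definition the reciprocal of sin(x), wherever sin(x) ≠ 0.
So the two sides agree for every real x for which both sides are defined.

Conclusion: Yes, this is an identity.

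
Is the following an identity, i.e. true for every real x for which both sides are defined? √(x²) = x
No, this is NOT an identity.

Claim: √(x²) = x.
Test a specific point where both sides are defined: x = -3.
LHS = √(x²) ≈ 3.0000
RHS = x ≈ -3.0000
Since 3.0000 ≠ -3.0000, the equation fails at this point, so it cannot hold for every real x for which both sides are defined.
√(x²) = |x|, which differs from x whenever x < 0 (both sides are defined for every real x).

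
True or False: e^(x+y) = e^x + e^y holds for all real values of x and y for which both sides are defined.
Claim: e^(x+y) = e^x + e^y.
Test a specific point where both sides are defined: x = -1, y = -2.
LHS = e^(x+y) ≈ 0.0498
RHS = e^x + e^y ≈ 0.5032
Since 0.0498 ≠ 0.5032, the equation fails at this point, so it cannot hold for all real values of x and y for which both sides are defined.
The correct rule is e^(x+y) = e^x · e^y (a product, not a sum).

Conclusion: False.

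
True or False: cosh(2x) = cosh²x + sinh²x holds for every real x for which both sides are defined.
True.

Claim: cosh(2x) = cosh²x + sinh²x.
Reasoning: cosh²x = (e^(2x) + 2 + e^(-2x))/4 and sinh²x = (e^(2x) - 2 + e^(-2x))/4. Adding gives (2e^(2x) + 2e^(-2x))/4 = (e^(2x) + e^(-2x))/2 = cosh(2x).
So the two sides agree for every real x for which both sides are defined.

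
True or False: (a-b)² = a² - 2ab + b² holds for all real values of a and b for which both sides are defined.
Claim: (a-b)² = a² - 2ab + b².
Reasoning: Expand: (a-b)² = (a-b)(a-b) = a·a - a·b - b·a + b·b = a² - 2ab + b².
So the two sides agree for all real values of a and b for which both sides are defined.

Conclusion: True.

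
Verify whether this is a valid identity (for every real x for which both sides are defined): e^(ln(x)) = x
Yes, this is an identity.

Claim: e^(ln(x)) = x.
Reasoning: For x > 0, ln(x) is by definition the exponent p such that e^p = x. Raising e to that exponent therefore returns x: e^(ln x) = x.
So the two sides agree for every real x for which both sides are defined.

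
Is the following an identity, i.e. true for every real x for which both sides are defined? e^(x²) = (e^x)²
Claim: e^(x²) = (e^x)².
Test a specific point where both sides are defined: x = -1.
LHS = e^(x²) ≈ 2.7183
RHS = (e^x)² ≈ 0.1353
Since 2.7183 ≠ 0.1353, the equation fails at this point, so it cannot hold for every real x for which both sides are defined.
(e^x)² = e^(2x), and 2x ≠ x² in general.

Conclusion: No, this is NOT an identity.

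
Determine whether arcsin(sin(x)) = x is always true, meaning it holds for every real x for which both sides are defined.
Claim: arcsin(sin(x)) = x.
Test a specific point where both sides are defined: x = 3π/4.
LHS = arcsin(sin(x)) ≈ 0.7854
RHS = x ≈ 2.3562
Since 0.7854 ≠ 2.3562, the equation fails at this point, so it cannot hold for every real x for which both sides are defined.
arcsin only returns values in [-π/2, π/2], so arcsin(sin(x)) = x holds only for x in that interval, not for all real x.

Conclusion: No, this is NOT an identity.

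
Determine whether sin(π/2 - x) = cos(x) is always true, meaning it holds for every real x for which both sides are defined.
Yes, this is an identity.

Claim: sin(π/2 - x) = cos(x).
Reasoning: Use sin(u - v) = sin(u)cos(v) - cos(u)sin(v) with u = π/2, v = x: sin(π/2)cos(x) - cos(π/2)sin(x) = 1·cos(x) - 0·sin(x) = cos(x).
So the two sides agree for every real x for which both sides are defined.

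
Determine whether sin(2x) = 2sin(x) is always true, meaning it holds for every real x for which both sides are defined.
No, this is NOT an identity.

Claim: sin(2x) = 2sin(x).
Test a specific point where both sides are defined: x = 2π/3.
LHS = sin(2x) ≈ -0.8660
RHS = 2sin(x) ≈ 1.7321
Since -0.8660 ≠ 1.7321, the equation fails at this point, so it cannot hold for every real x for which both sides are defined.
The correct double-angle formula is sin(2x) = 2sin(x)cos(x).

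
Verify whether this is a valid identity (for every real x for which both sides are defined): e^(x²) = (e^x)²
Claim: e^(x²) = (e^x)².
Test a specific point where both sides are defined: x = 1.
LHS = e^(x²) ≈ 2.7183
RHS = (e^x)² ≈ 7.3891
Since 2.7183 ≠ 7.3891, the equation fails at this point, so it cannot hold for every real x for which both sides are defined.
(e^x)² = e^(2x), and 2x ≠ x² in general.

Conclusion: No, this is NOT an identity.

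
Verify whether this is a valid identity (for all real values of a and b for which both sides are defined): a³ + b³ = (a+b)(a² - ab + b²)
Claim: a³ + b³ = (a+b)(a² - ab + b²).
Reasoning: Expand the right side: (a+b)(a² - ab + b²) = a³ - a²b + ab² + a²b - ab² + b³ = a³ + b³ (the middle terms cancel in pairs).
So the two sides agree for all real values of a and b for which both sides are defined.

Conclusion: Yes, this is an identity.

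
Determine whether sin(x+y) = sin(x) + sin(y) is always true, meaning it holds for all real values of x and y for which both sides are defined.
No, this is NOT an identity.

Claim: sin(x+y) = sin(x) + sin(y).
Test a specific point where both sides are defined: x = π/6, y = 3π/4.
LHS = sin(x+y) ≈ 0.2588
RHS = sin(x) + sin(y) ≈ 1.2071
Since 0.2588 ≠ 1.2071, the equation fails at this point, so it cannot hold for all real values of x and y for which both sides are defined.
The correct expansion is sin(x+y) = sin(x)cos(y) + cos(x)sin(y); sine is not additive.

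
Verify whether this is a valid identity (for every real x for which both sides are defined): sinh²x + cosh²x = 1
Claim: sinh²x + cosh²x = 1.
Test a specific point where both sides are defined: x = 3/2.
LHS = sinh²x + cosh²x ≈ 10.0677
RHS = 1 ≈ 1.0000
Since 10.0677 ≠ 1.0000, the equation fails at this point, so it cannot hold for every real x for which both sides are defined.
The correct hyperbolic identity is cosh²x - sinh²x = 1 (a difference); the sum sinh²x + cosh²x equals cosh(2x).

Conclusion: No, this is NOT an identity.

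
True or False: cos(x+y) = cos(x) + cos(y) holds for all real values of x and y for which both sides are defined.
Claim: cos(x+y) = cos(x) + cos(y).
Test a specific point where both sides are defined: x = π/4, y = -π/3.
LHS = cos(x+y) ≈ 0.9659
RHS = cos(x) + cos(y) ≈ 1.2071
Since 0.9659 ≠ 1.2071, the equation fails at this point, so it cannot hold for all real values of x and y for which both sides are defined.
The correct expansion is cos(x+y) = cos(x)cos(y) - sin(x)sin(y); cosine is not additive.

Conclusion: False.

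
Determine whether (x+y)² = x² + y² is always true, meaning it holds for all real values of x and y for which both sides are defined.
No, this is NOT an identity.

Claim: (x+y)² = x² + y².
Test a specific point where both sides are defined: x = -1, y = -1.
LHS = (x+y)² ≈ 4.0000
RHS = x² + y² ≈ 2.0000
Since 4.0000 ≠ 2.0000, the equation fails at this point, so it cannot hold for all real values of x and y for which both sides are defined.
The correct expansion is (x+y)² = x² + 2xy + y²; the cross term 2xy is missing.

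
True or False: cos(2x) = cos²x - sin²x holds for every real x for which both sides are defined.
Claim: cos(2x) = cos²x - sin²x.
Reasoning: Put y = x in the addition formula cos(x+y) = cos(x)cos(y) - sin(x)sin(y): cos(2x) = cos²x - sin²x.
So the two sides agree for every real x for which both sides are defined.

Conclusion: True.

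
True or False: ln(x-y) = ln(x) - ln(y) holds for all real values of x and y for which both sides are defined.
False.

Claim: ln(x-y) = ln(x) - ln(y).
Test a specific point where both sides are defined: x = 2, y = 1/2.
LHS = ln(x-y) ≈ 0.4055
RHS = ln(x) - ln(y) ≈ 1.3863
Since 0.4055 ≠ 1.3863, the equation fails at this point, so it cannot hold for all real values of x and y for which both sides are defined.
ln(x) - ln(y) = ln(x/y), not ln(x-y).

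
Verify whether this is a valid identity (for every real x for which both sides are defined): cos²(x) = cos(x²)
Claim: cos²(x) = cos(x²).
Test a specific point where both sides are defined: x = π/2.
LHS = cos²(x) ≈ 0.0000
RHS = cos(x²) ≈ -0.7812
Since 0.0000 ≠ -0.7812, the equation fails at this point, so it cannot hold for every real x for which both sides are defined.
cos²(x) means (cos x)², squaring the output; cos(x²) squares the input. These are different functions.

Conclusion: No, this is NOT an identity.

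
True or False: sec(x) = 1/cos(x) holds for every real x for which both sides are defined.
True.

Claim: sec(x) = 1/cos(x).
Reasoning: sec(x) is by definition the reciprocal of cos(x), wherever cos(x) ≠ 0.
So the two sides agree for every real x for which both sides are defined.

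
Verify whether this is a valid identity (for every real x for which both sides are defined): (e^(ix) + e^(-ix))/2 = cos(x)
Claim: (e^(ix) + e^(-ix))/2 = cos(x).
Reasoning: By Euler's formula e^(ix) = cos(x) + i·sin(x) and e^(-ix) = cos(x) - i·sin(x). Adding cancels the sine terms: e^(ix) + e^(-ix) = 2cos(x); divide by 2.
So the two sides agree for every real x for which both sides are defined.

Conclusion: Yes, this is an identity.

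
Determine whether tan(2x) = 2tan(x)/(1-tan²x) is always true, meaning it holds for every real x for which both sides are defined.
Yes, this is an identity.

Claim: tan(2x) = 2tan(x)/(1-tan²x).
Reasoning: tan(2x) = sin(2x)/cos(2x) = 2sin(x)cos(x) / (cos²x - sin²x). Divide numerator and denominator by cos²x: 2tan(x) / (1 - tan²x).
So the two sides agree for every real x for which both sides are defined.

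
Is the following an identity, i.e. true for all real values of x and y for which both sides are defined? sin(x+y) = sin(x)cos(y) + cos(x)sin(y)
Yes, this is an identity.

Claim: sin(x+y) = sin(x)cos(y) + cos(x)sin(y).
Reasoning: By Euler's formula e^(i(x+y)) = e^(ix)·e^(iy) = (cos x + i·sin x)(cos y + i·sin y). The imaginary part of the left side is sin(x+y); the imaginary part of the product is sin(x)cos(y) + cos(x)sin(y).
So the two sides agree for all real values of x and y for which both sides are defined.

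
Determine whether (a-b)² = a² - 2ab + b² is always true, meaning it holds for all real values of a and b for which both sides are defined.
Yes, this is an identity.

Claim: (a-b)² = a² - 2ab + b².
Reasoning: Expand: (a-b)² = (a-b)(a-b) = a·a - a·b - b·a + b·b = a² - 2ab + b².
So the two sides agree for all real values of a and b for which both sides are defined.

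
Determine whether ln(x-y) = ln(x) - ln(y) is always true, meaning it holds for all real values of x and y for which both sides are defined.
No, this is NOT an identity.

Claim: ln(x-y) = ln(x) - ln(y).
Test a specific point where both sides are defined: x = 2, y = 1.
LHS = ln(x-y) ≈ 0.0000
RHS = ln(x) - ln(y) ≈ 0.6931
Since 0.0000 ≠ 0.6931, the equation fails at this point, so it cannot hold for all real values of x and y for which both sides are defined.
ln(x) - ln(y) = ln(x/y), not ln(x-y).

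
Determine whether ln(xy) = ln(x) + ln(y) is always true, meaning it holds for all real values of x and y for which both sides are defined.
Claim: ln(xy) = ln(x) + ln(y).
Reasoning: Both sides are simultaneously defined only when x, y > 0. Write x = e^p, y = e^q (p = ln x, q = ln y). Then xy = e^p · e^q = e^(p+q), so ln(xy) = p + q = ln(x) + ln(y).
So the two sides agree for all real values of x and y for which both sides are defined.

Conclusion: Yes, this is an identity.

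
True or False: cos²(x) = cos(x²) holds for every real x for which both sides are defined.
Claim: cos²(x) = cos(x²).
Test a specific point where both sides are defined: x = π/3.
LHS = cos²(x) ≈ 0.2500
RHS = cos(x²) ≈ 0.4566
Since 0.2500 ≠ 0.4566, the equation fails at this point, so it cannot hold for every real x for which both sides are defined.
cos²(x) means (cos x)², squaring the output; cos(x²) squares the input. These are different functions.

Conclusion: False.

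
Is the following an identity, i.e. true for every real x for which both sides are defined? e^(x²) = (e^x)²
Claim: e^(x²) = (e^x)².
Test a specific point where both sides are defined: x = 1/2.
LHS = e^(x²) ≈ 1.2840
RHS = (e^x)² ≈ 2.7183
Since 1.2840 ≠ 2.7183, the equation fails at this point, so it cannot hold for every real x for which both sides are defined.
(e^x)² = e^(2x), and 2x ≠ x² in general.

Conclusion: No, this is NOT an identity.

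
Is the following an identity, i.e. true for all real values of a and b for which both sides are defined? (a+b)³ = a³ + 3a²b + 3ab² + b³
Yes, this is an identity.

Claim: (a+b)³ = a³ + 3a²b + 3ab² + b³.
Reasoning: (a+b)³ = (a+b)(a+b)² = (a+b)(a² + 2ab + b²) = a³ + 2a²b + ab² + a²b + 2ab² + b³ = a³ + 3a²b + 3ab² + b³.
So the two sides agree for all real values of a and b for which both sides are defined.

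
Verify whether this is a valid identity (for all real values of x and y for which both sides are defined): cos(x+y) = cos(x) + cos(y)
Claim: cos(x+y) = cos(x) + cos(y).
Test a specific point where both sides are defined: x = π/6, y = -π/6.
LHS = cos(x+y) ≈ 1.0000
RHS = cos(x) + cos(y) ≈ 1.7321
Since 1.0000 ≠ 1.7321, the equation fails at this point, so it cannot hold for all real values of x and y for which both sides are defined.
The correct expansion is cos(x+y) = cos(x)cos(y) - sin(x)sin(y); cosine is not additive.

Conclusion: No, this is NOT an identity.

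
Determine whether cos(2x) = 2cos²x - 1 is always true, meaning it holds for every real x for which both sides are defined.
Claim: cos(2x) = 2cos²x - 1.
Reasoning: cos(2x) = cos²x - sin²x. Replace sin²x by 1 - cos²x: cos²x - (1 - cos²x) = 2cos²x - 1.
So the two sides agree for every real x for which both sides are defined.

Conclusion: Yes, this is an identity.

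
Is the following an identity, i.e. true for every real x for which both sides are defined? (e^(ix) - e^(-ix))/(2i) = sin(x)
Claim: (e^(ix) - e^(-ix))/(2i) = sin(x).
Reasoning: By Euler's formula e^(ix) = cos(x) + i·sin(x) and e^(-ix) = cos(x) - i·sin(x). Subtracting cancels the cosine terms: e^(ix) - e^(-ix) = 2i·sin(x); divide by 2i.
So the two sides agree for every real x for which both sides are defined.

Conclusion: Yes, this is an identity.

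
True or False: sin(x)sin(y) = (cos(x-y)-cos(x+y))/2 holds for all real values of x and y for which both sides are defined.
True.

Claim: sin(x)sin(y) = (cos(x-y)-cos(x+y))/2.
Reasoning: cos(x-y) = cos(x)cos(y) + sin(x)sin(y) and cos(x+y) = cos(x)cos(y) - sin(x)sin(y). Subtracting, cos(x-y) - cos(x+y) = 2sin(x)sin(y); divide by 2.
So the two sides agree for all real values of x and y for which both sides are defined.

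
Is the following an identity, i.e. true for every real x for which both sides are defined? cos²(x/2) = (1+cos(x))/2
Yes, this is an identity.

Claim: cos²(x/2) = (1+cos(x))/2.
Reasoning: Use cos(2θ) = 2cos²θ - 1 with θ = x/2: cos(x) = 2cos²(x/2) - 1. Solving for cos²(x/2) gives (1 + cos(x))/2.
So the two sides agree for every real x for which both sides are defined.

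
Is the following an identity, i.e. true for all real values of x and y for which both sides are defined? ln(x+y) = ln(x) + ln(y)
No, this is NOT an identity.

Claim: ln(x+y) = ln(x) + ln(y).
Test a specific point where both sides are defined: x = 1/2, y = 1/2.
LHS = ln(x+y) ≈ 0.0000
RHS = ln(x) + ln(y) ≈ -1.3863
Since 0.0000 ≠ -1.3863, the equation fails at this point, so it cannot hold for all real values of x and y for which both sides are defined.
ln(x) + ln(y) = ln(xy), not ln(x+y).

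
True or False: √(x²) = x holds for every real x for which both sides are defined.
False.

Claim: √(x²) = x.
Test a specific point where both sides are defined: x = -3.
LHS = √(x²) ≈ 3.0000
RHS = x ≈ -3.0000
Since 3.0000 ≠ -3.0000, the equation fails at this point, so it cannot hold for every real x for which both sides are defined.
√(x²) = |x|, which differs from x whenever x < 0 (both sides are defined for every real x).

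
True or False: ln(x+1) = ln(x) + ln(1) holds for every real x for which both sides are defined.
False.

Claim: ln(x+1) = ln(x) + ln(1).
Test a specific point where both sides are defined: x = 3/2.
LHS = ln(x+1) ≈ 0.9163
RHS = ln(x) + ln(1) ≈ 0.4055
Since 0.9163 ≠ 0.4055, the equation fails at this point, so it cannot hold for every real x for which both sides are defined.
ln(1) = 0, so the right side is just ln(x), which differs from ln(x+1).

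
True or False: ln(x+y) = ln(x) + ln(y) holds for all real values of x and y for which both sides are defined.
False.

Claim: ln(x+y) = ln(x) + ln(y).
Test a specific point where both sides are defined: x = 1, y = 2.
LHS = ln(x+y) ≈ 1.0986
RHS = ln(x) + ln(y) ≈ 0.6931
Since 1.0986 ≠ 0.6931, the equation fails at this point, so it cannot hold for all real values of x and y for which both sides are defined.
ln(x) + ln(y) = ln(xy), not ln(x+y).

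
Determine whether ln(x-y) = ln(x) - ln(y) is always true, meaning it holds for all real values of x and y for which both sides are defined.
No, this is NOT an identity.

Claim: ln(x-y) = ln(x) - ln(y).
Test a specific point where both sides are defined: x = 3, y = 2.
LHS = ln(x-y) ≈ 0.0000
RHS = ln(x) - ln(y) ≈ 0.4055
Since 0.0000 ≠ 0.4055, the equation fails at this point, so it cannot hold for all real values of x and y for which both sides are defined.
ln(x) - ln(y) = ln(x/y), not ln(x-y).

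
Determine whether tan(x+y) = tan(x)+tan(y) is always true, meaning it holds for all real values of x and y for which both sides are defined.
No, this is NOT an identity.

Claim: tan(x+y) = tan(x)+tan(y).
Test a specific point where both sides are defined: x = π/4, y = 2π/3.
LHS = tan(x+y) ≈ -0.2679
RHS = tan(x)+tan(y) ≈ -0.7321
Since -0.2679 ≠ -0.7321, the equation fails at this point, so it cannot hold for all real values of x and y for which both sides are defined.
The correct formula is tan(x+y) = (tan(x) + tan(y))/(1 - tan(x)tan(y)).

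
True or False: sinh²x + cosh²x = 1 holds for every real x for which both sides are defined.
False.

Claim: sinh²x + cosh²x = 1.
Test a specific point where both sides are defined: x = 2.
LHS = sinh²x + cosh²x ≈ 27.3082
RHS = 1 ≈ 1.0000
Since 27.3082 ≠ 1.0000, the equation fails at this point, so it cannot hold for every real x for which both sides are defined.
The correct hyperbolic identity is cosh²x - sinh²x = 1 (a difference); the sum sinh²x + cosh²x equals cosh(2x).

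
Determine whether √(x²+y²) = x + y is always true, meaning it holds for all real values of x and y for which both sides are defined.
No, this is NOT an identity.

Claim: √(x²+y²) = x + y.
Test a specific point where both sides are defined: x = -3, y = 1.
LHS = √(x²+y²) ≈ 3.1623
RHS = x + y ≈ -2.0000
Since 3.1623 ≠ -2.0000, the equation fails at this point, so it cannot hold for all real values of x and y for which both sides are defined.
(x+y)² = x² + 2xy + y², not x² + y², so the square root does not split this way.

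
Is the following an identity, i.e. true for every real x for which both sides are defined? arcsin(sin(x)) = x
No, this is NOT an identity.

Claim: arcsin(sin(x)) = x.
Test a specific point where both sides are defined: x = π.
LHS = arcsin(sin(x)) ≈ 0.0000
RHS = x ≈ 3.1416
Since 0.0000 ≠ 3.1416, the equation fails at this point, so it cannot hold for every real x for which both sides are defined.
arcsin only returns values in [-π/2, π/2], so arcsin(sin(x)) = x holds only for x in that interval, not for all real x.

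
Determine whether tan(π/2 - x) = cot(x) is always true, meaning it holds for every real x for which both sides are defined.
Yes, this is an identity.

Claim: tan(π/2 - x) = cot(x).
Reasoning: tan(π/2 - x) = sin(π/2 - x)/cos(π/2 - x) = cos(x)/sin(x) = cot(x), using the cofunction identities sin(π/2 - x) = cos(x) and cos(π/2 - x) = sin(x).
So the two sides agree for every real x for which both sides are defined.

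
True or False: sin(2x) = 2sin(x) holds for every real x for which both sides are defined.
Claim: sin(2x) = 2sin(x).
Test a specific point where both sides are defined: x = π/6.
LHS = sin(2x) ≈ 0.8660
RHS = 2sin(x) ≈ 1.0000
Since 0.8660 ≠ 1.0000, the equation fails at this point, so it cannot hold for every real x for which both sides are defined.
The correct double-angle formula is sin(2x) = 2sin(x)cos(x).

Conclusion: False.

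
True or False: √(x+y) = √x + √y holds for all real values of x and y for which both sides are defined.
False.

Claim: √(x+y) = √x + √y.
Test a specific point where both sides are defined: x = 1/2, y = 5.
LHS = √(x+y) ≈ 2.3452
RHS = √x + √y ≈ 2.9432
Since 2.3452 ≠ 2.9432, the equation fails at this point, so it cannot hold for all real values of x and y for which both sides are defined.
Squaring the right side gives x + 2√(xy) + y, not x + y.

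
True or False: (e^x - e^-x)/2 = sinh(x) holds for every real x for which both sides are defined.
Claim: (e^x - e^-x)/2 = sinh(x).
Reasoning: This is exactly the definition of the hyperbolic sine: sinh(x) := (e^x - e^-x)/2.
So the two sides agree for every real x for which both sides are defined.

Conclusion: True.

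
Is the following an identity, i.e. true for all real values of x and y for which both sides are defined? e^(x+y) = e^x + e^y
Claim: e^(x+y) = e^x + e^y.
Test a specific point where both sides are defined: x = 1, y = 1/2.
LHS = e^(x+y) ≈ 4.4817
RHS = e^x + e^y ≈ 4.3670
Since 4.4817 ≠ 4.3670, the equation fails at this point, so it cannot hold for all real values of x and y for which both sides are defined.
The correct rule is e^(x+y) = e^x · e^y (a product, not a sum).

Conclusion: No, this is NOT an identity.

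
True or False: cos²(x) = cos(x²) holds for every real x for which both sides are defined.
Claim: cos²(x) = cos(x²).
Test a specific point where both sides are defined: x = π/6.
LHS = cos²(x) ≈ 0.7500
RHS = cos(x²) ≈ 0.9627
Since 0.7500 ≠ 0.9627, the equation fails at this point, so it cannot hold for every real x for which both sides are defined.
cos²(x) means (cos x)², squaring the output; cos(x²) squares the input. These are different functions.

Conclusion: False.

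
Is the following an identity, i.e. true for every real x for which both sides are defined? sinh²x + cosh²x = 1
Claim: sinh²x + cosh²x = 1.
Test a specific point where both sides are defined: x = 3.
LHS = sinh²x + cosh²x ≈ 201.7156
RHS = 1 ≈ 1.0000
Since 201.7156 ≠ 1.0000, the equation fails at this point, so it cannot hold for every real x for which both sides are defined.
The correct hyperbolic identity is cosh²x - sinh²x = 1 (a difference); the sum sinh²x + cosh²x equals cosh(2x).

Conclusion: No, this is NOT an identity.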